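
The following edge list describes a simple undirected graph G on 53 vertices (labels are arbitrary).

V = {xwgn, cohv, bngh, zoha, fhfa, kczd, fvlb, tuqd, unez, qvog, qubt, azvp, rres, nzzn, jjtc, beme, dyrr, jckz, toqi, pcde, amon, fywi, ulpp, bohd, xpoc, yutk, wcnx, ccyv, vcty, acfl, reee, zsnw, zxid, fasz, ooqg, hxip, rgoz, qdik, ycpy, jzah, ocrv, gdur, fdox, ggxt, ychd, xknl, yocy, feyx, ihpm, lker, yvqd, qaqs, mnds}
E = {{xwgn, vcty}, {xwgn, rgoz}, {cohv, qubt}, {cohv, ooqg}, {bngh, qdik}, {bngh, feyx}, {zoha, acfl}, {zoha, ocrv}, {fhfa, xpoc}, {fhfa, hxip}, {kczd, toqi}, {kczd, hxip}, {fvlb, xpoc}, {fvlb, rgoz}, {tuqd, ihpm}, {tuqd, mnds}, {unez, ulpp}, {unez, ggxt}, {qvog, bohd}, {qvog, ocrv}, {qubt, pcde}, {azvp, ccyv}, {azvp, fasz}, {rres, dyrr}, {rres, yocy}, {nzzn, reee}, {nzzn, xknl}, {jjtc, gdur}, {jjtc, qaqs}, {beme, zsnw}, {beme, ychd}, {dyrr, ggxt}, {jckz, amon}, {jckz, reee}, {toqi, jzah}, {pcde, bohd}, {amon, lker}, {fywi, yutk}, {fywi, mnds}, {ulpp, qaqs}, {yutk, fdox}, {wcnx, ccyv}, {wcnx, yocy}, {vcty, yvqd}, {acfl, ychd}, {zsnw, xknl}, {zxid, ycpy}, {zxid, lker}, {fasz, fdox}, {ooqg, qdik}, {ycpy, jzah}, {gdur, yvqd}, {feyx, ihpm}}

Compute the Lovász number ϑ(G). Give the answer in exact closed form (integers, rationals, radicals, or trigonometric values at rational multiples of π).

Vertex beme has 2 neighbors: zsnw, ychd.
N(vcty) = {xwgn, yvqd}, |N(vcty)| = 2.
N(bngh) = {qdik, feyx}, |N(bngh)| = 2.
deg(xpoc) = 2; N(xpoc) = {fhfa, fvlb}.
deg(v) = 2 for all v (|V|=53); connected 2-regular on 53 ⇒ C_{53}.
Distinct eigenvalues (to 6 d.p.): [2.0, 1.985962, 1.944046, 1.874839, 1.779314, 1.658811, 1.515022, 1.349966, 1.165959, 0.965584, 0.751655, 0.527174, 0.295293, 0.059267, -0.177592, -0.411957, -0.64054, -0.86013, -1.067647, -1.260176, -1.435015, -1.589709, -1.722087, -1.830291, -1.912802, -1.968461, -1.996487].
λ_max=2, λ_min=-2*cos(pi/53); ϑ = −53·λ_min/(λ_max−λ_min) = 53*cos(pi/53)/(cos(pi/53) + 1).
≈ 26.476708993 (to 9 d.p.).
26 ≤ 53*cos(pi/53)/(cos(pi/53) + 1) ≤ 27: both strict.

53*cos(pi/53)/(cos(pi/53) + 1)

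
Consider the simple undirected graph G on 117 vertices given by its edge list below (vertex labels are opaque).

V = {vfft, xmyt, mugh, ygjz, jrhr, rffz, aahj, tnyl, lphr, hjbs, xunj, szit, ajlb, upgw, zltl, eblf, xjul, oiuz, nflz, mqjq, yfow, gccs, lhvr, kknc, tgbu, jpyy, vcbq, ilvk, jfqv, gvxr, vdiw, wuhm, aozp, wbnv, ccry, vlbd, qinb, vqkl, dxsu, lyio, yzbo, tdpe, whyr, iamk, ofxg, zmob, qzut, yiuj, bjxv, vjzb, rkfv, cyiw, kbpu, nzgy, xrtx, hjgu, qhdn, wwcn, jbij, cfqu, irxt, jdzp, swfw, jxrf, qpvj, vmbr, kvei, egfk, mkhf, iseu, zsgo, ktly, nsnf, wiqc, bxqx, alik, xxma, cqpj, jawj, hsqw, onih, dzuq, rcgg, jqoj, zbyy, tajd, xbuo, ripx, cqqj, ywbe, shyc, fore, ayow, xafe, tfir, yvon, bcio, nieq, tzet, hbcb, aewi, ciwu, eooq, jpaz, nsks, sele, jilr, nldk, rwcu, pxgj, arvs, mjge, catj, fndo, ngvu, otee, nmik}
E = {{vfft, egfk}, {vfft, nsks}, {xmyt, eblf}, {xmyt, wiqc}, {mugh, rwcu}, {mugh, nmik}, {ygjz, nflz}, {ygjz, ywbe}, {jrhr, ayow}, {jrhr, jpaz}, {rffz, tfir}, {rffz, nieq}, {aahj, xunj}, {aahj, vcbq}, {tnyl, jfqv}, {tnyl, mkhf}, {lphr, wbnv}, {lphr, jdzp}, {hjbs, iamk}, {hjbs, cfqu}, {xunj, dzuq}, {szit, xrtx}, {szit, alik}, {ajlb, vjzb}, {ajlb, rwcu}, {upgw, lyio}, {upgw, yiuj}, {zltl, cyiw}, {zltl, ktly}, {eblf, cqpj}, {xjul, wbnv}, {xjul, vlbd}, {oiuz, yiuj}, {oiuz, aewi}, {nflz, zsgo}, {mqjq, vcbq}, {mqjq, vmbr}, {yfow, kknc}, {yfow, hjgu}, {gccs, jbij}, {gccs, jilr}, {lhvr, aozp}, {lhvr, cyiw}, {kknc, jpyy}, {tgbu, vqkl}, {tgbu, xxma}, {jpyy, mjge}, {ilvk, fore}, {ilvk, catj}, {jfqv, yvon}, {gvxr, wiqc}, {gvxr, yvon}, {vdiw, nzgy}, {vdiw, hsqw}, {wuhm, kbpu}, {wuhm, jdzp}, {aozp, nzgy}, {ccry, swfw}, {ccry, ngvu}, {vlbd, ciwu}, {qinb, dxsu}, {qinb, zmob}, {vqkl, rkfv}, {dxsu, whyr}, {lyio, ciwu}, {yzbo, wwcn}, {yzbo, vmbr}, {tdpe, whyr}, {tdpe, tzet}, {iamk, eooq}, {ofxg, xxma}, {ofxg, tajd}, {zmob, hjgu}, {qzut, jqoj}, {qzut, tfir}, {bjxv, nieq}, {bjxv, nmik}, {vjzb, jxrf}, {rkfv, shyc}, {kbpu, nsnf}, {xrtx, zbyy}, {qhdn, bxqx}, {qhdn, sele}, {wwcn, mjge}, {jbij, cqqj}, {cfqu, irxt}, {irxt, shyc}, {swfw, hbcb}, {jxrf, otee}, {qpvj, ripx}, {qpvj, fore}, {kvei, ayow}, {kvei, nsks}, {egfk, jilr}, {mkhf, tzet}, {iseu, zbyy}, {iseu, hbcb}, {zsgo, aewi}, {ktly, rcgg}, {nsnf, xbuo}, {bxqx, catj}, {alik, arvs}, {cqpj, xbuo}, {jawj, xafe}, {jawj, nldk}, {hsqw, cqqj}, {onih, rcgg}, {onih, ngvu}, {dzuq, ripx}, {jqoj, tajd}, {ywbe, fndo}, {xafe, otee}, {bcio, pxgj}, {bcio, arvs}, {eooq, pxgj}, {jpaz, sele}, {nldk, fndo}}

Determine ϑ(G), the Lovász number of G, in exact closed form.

N(arvs) = {alik, bcio}, |N(arvs)| = 2.
deg(vjzb) = 2; N(vjzb) = {ajlb, jxrf}.
N(nldk) = {jawj, fndo}, |N(nldk)| = 2.
N(vlbd) = {xjul, ciwu}, |N(vlbd)| = 2.
Regular of degree 2 on 117 vertices: this is C_{117}, the 117-cycle.
A has 59 distinct eigenvalues ≈ [2.0, 1.997117, 1.988475, 1.974101, 1.954034, 1.928333, 1.897073, 1.860343, 1.818249, 1.770912, 1.71847, 1.661072, 1.598886, 1.532089, 1.460875, 1.385449, 1.306028, 1.222842, 1.136129, 1.046142, 0.953137, 0.857385, 0.759161, 0.658748, 0.556435, 0.452518, 0.347296, 0.241073, 0.134155, 0.02685, -0.080532, -0.187682, -0.294291, -0.400051, -0.504658, -0.60781, -0.70921, -0.808564, -0.905588, -1.0, -1.091529, -1.179911, -1.264891, -1.346224, -1.423675, -1.497021, -1.566052, -1.630567, -1.69038, -1.74532, -1.795227, -1.839959, -1.879385, -1.913393, -1.941884, -1.964775, -1.982002, -1.993515, -1.999279].
With N=117: ϑ(G) = 117·(-(-1)*2*cos(pi/117))/(2−(-2*cos(pi/117))) = 117*cos(pi/117)/(cos(pi/117) + 1).
Numerically 58.48945428.
Sandwich: α(G)=58 ≤ ϑ(G)=117*cos(pi/117)/(cos(pi/117) + 1) ≤ χ(Ḡ)=59 (both strict).

117*cos(pi/117)/(cos(pi/117) + 1)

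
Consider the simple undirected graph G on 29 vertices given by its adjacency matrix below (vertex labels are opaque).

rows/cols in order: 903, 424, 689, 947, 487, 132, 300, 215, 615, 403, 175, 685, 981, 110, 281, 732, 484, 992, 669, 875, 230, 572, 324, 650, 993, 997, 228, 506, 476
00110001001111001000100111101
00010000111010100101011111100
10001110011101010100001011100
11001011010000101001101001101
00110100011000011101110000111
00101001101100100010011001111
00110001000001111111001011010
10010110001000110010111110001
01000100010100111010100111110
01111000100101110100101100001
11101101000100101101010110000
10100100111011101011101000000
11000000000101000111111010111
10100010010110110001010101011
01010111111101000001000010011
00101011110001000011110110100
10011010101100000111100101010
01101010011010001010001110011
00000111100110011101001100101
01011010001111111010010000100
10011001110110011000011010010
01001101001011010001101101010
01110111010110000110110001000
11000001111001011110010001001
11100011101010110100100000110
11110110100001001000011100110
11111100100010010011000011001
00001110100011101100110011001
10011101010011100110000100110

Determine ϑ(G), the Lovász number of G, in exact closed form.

N(572) = {424, 487, 132, 215, 175, 981, 110, 732, 875, 230, 324, 650, 997, 506}, |N(572)| = 14.
Vertex 110 has 14 neighbors: 903, 689, 300, 403, 685, 981, 281, 732, 875, 572, 650, 997, 506, 476.
N(650) = {903, 424, 215, 615, 403, 175, 110, 732, 484, 992, 669, 572, 997, 476}, |N(650)| = 14.
N(403) = {424, 689, 947, 487, 615, 685, 110, 281, 732, 992, 230, 324, 650, 476}, |N(403)| = 14.
14-regular, N=29; Paley(29): SR with (k,λ,μ)=(14,6,7).
spec(A) ≈ [14.0, 2.192582, -3.192582] (distinct, 6 d.p.).
With N=29: ϑ(G) = 29·(-(-sqrt(29)/2 - 1/2))/(14−(-sqrt(29)/2 - 1/2)) = sqrt(29).
ϑ(G) ≈ 5.385164807.

sqrt(29)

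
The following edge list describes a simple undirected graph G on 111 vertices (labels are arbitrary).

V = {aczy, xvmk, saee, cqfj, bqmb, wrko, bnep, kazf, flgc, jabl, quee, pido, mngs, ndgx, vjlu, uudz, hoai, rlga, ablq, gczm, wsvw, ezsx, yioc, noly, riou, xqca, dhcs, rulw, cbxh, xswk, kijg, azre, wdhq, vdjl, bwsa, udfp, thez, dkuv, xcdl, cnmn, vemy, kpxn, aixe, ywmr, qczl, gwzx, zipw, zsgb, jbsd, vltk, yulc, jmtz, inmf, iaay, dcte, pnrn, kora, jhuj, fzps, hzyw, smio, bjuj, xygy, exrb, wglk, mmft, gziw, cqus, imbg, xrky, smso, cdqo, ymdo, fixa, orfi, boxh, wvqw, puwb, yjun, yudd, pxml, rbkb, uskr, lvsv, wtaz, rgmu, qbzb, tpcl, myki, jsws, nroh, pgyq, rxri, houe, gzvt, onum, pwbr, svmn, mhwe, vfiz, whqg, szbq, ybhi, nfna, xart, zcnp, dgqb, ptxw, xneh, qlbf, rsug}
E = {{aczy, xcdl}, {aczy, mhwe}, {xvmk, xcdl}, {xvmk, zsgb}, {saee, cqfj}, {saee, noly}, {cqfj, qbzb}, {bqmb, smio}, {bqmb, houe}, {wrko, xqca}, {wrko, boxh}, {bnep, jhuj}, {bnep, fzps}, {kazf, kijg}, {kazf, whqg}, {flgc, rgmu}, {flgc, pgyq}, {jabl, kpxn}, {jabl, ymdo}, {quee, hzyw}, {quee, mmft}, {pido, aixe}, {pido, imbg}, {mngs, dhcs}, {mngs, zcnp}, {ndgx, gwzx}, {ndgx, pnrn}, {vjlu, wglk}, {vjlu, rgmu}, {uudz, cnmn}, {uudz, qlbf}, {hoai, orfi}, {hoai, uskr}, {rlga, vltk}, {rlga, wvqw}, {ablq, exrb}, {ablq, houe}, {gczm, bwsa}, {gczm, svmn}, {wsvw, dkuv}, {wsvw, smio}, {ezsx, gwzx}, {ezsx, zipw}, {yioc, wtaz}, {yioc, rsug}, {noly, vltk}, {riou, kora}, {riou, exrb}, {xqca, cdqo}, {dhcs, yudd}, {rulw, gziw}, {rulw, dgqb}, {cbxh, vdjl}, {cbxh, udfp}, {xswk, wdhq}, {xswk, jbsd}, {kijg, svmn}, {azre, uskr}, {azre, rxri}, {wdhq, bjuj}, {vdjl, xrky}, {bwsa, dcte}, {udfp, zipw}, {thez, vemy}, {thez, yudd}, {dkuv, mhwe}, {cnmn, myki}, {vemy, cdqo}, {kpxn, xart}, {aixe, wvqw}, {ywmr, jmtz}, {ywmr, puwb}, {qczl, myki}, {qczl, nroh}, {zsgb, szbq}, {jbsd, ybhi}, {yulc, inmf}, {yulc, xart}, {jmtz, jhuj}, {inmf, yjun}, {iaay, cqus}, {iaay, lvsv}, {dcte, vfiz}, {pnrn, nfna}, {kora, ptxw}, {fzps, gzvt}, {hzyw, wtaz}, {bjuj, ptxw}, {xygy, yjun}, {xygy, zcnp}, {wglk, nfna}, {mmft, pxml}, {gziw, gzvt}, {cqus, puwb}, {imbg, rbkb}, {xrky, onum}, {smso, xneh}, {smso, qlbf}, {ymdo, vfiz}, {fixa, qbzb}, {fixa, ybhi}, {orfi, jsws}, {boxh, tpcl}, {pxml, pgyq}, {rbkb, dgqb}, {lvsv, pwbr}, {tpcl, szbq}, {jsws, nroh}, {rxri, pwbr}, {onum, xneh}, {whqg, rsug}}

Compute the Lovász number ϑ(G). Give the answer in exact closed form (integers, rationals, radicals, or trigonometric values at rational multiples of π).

111*cos(pi/111)/(cos(pi/111) + 1)

N(jmtz) = {ywmr, jhuj}, |N(jmtz)| = 2.
N(aczy) = {xcdl, mhwe}, |N(aczy)| = 2.
N(imbg) = {pido, rbkb}, |N(imbg)| = 2.
deg(boxh) = 2; N(boxh) = {wrko, tpcl}.
deg(v) = 2 for all v (|V|=111); the odd cycle C_{111}.
spec(A) ≈ [2.0, 1.9968, 1.9872, 1.97123, 1.94895, 1.92043, 1.88575, 1.84504, 1.79841, 1.74603, 1.68805, 1.62466, 1.55607, 1.4825, 1.40417, 1.32135, 1.23429, 1.14329, 1.04861, 0.95058, 0.84951, 0.74571, 0.63953, 0.53129, 0.42136, 0.31007, 0.19779, 0.08488, -0.0283, -0.1414, -0.25404, -0.36586, -0.47652, -0.58565, -0.6929, -0.79793, -0.90041, -1.0, -1.09639, -1.18927, -1.27833, -1.36331, -1.44391, -1.51989, -1.591, -1.65702, -1.71773, -1.77293, -1.82246, -1.86614, -1.90385, -1.93547, -1.96088, -1.98001, -1.99279, -1.9992] (distinct, 5 d.p.).
λ_max=2, λ_min=-2*cos(pi/111); ϑ = −111·λ_min/(λ_max−λ_min) = 111*cos(pi/111)/(cos(pi/111) + 1).
Numerically 55.488884.
55 ≤ 111*cos(pi/111)/(cos(pi/111) + 1) ≤ 56: both strict.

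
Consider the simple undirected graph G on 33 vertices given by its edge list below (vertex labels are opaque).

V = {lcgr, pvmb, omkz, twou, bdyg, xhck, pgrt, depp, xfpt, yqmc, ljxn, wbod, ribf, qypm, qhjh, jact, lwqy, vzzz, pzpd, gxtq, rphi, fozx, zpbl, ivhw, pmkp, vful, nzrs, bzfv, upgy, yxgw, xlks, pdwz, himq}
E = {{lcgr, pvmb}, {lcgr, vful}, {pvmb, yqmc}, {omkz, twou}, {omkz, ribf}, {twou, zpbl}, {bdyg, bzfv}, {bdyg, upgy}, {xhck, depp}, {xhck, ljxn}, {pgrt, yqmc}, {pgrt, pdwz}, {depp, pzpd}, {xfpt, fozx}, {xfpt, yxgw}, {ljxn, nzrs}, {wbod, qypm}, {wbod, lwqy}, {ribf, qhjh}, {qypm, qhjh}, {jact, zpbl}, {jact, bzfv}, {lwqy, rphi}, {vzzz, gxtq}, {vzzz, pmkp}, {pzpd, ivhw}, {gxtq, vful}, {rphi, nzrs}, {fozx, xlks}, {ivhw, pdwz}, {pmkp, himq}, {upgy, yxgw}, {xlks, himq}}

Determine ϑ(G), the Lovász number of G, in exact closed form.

33*cos(pi/33)/(cos(pi/33) + 1)

N(pvmb) = {lcgr, yqmc}, |N(pvmb)| = 2.
N(xfpt) = {fozx, yxgw}, |N(xfpt)| = 2.
Vertex yqmc has 2 neighbors: pvmb, pgrt.
deg(twou) = 2; N(twou) = {omkz, zpbl}.
2-regular, N=33; the odd cycle C_{33}.
The 17 distinct eigenvalues: [2.0, 1.963857, 1.856736, 1.682507, 1.447468, 1.160114, 0.83083, 0.471518, 0.095164, -0.28463, -0.654136, -1.0, -1.309721, -1.572106, -1.777671, -1.918986, -1.990944].
With N=33: ϑ(G) = 33·(-(-1)*2*cos(pi/33))/(2−(-2*cos(pi/33))) = 33*cos(pi/33)/(cos(pi/33) + 1).
ϑ(G) ≈ 16.46256.
Lovász sandwich 16 ≤ 33*cos(pi/33)/(cos(pi/33) + 1) ≤ 17: both strict.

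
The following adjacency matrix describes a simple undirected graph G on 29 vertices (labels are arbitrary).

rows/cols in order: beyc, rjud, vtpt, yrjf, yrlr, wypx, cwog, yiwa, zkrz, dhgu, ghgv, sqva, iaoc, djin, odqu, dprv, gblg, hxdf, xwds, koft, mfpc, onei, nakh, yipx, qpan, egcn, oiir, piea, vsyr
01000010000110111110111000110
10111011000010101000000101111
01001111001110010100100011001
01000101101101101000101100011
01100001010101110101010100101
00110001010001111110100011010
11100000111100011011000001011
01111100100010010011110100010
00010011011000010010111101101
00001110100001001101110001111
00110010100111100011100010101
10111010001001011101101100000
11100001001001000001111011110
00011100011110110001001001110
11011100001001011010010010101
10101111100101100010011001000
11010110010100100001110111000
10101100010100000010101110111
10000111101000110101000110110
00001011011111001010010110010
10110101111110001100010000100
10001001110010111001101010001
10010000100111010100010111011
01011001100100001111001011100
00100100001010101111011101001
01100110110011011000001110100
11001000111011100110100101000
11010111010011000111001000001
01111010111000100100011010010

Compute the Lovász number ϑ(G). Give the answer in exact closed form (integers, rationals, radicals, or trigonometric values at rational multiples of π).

N(ghgv) = {vtpt, yrjf, cwog, zkrz, sqva, iaoc, djin, odqu, xwds, koft, mfpc, qpan, oiir, vsyr}, |N(ghgv)| = 14.
Vertex koft has 14 neighbors: yrlr, cwog, yiwa, dhgu, ghgv, sqva, iaoc, djin, gblg, xwds, onei, yipx, qpan, piea.
N(yiwa) = {rjud, vtpt, yrjf, yrlr, wypx, zkrz, iaoc, dprv, xwds, koft, mfpc, onei, yipx, piea}, |N(yiwa)| = 14.
deg(egcn) = 14; N(egcn) = {rjud, vtpt, wypx, cwog, zkrz, dhgu, iaoc, djin, dprv, gblg, nakh, yipx, qpan, oiir}.
14-regular, N=29; SR(29,14,6,7) — a Paley graph.
Distinct eigenvalues (to 3 d.p.): [14.0, 2.193, -3.193].
−29·(-sqrt(29)/2 - 1/2) / ((14)−(-sqrt(29)/2 - 1/2)) = sqrt(29) = ϑ(G).
ϑ(G) ≈ 5.38516.

sqrt(29)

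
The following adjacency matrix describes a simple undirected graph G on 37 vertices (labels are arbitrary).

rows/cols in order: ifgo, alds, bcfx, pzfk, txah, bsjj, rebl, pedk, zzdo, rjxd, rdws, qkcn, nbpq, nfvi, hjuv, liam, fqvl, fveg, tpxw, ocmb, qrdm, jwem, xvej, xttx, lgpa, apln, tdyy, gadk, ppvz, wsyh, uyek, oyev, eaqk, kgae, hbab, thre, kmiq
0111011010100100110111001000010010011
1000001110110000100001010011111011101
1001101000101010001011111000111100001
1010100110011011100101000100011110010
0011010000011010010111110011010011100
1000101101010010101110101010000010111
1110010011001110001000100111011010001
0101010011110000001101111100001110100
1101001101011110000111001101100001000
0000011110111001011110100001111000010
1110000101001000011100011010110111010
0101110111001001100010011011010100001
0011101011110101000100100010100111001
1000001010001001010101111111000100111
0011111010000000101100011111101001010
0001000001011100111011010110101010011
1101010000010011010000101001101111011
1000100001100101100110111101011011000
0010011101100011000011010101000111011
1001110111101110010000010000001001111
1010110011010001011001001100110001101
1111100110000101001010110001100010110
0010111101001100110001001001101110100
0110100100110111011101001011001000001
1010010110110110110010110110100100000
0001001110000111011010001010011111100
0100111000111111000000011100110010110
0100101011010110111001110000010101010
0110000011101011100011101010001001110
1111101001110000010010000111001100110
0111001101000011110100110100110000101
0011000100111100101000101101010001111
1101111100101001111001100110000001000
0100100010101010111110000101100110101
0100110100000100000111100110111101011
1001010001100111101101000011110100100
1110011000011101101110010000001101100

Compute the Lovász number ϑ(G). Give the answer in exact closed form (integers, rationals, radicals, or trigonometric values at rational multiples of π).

Vertex pzfk has 18 neighbors: ifgo, bcfx, txah, pedk, zzdo, qkcn, nbpq, hjuv, liam, fqvl, ocmb, jwem, apln, wsyh, uyek, oyev, eaqk, thre.
N(nbpq) = {bcfx, pzfk, txah, rebl, zzdo, rjxd, rdws, qkcn, nfvi, liam, ocmb, xvej, tdyy, ppvz, oyev, eaqk, kgae, kmiq}, |N(nbpq)| = 18.
N(thre) = {ifgo, pzfk, bsjj, rjxd, rdws, nfvi, hjuv, liam, fqvl, tpxw, ocmb, jwem, tdyy, gadk, ppvz, wsyh, oyev, hbab}, |N(thre)| = 18.
N(fveg) = {ifgo, txah, rjxd, rdws, nfvi, liam, fqvl, ocmb, qrdm, xvej, xttx, lgpa, apln, gadk, wsyh, uyek, eaqk, kgae}, |N(fveg)| = 18.
Every vertex has degree 18 (N=37); SR(37,18,8,9) — a Paley graph.
The 3 distinct eigenvalues: [18.0, 2.541381, -3.541381].
λ_max=18, λ_min=-sqrt(37)/2 - 1/2; ϑ = −37·λ_min/(λ_max−λ_min) = sqrt(37).
ϑ(G) ≈ 6.082762530.

sqrt(37)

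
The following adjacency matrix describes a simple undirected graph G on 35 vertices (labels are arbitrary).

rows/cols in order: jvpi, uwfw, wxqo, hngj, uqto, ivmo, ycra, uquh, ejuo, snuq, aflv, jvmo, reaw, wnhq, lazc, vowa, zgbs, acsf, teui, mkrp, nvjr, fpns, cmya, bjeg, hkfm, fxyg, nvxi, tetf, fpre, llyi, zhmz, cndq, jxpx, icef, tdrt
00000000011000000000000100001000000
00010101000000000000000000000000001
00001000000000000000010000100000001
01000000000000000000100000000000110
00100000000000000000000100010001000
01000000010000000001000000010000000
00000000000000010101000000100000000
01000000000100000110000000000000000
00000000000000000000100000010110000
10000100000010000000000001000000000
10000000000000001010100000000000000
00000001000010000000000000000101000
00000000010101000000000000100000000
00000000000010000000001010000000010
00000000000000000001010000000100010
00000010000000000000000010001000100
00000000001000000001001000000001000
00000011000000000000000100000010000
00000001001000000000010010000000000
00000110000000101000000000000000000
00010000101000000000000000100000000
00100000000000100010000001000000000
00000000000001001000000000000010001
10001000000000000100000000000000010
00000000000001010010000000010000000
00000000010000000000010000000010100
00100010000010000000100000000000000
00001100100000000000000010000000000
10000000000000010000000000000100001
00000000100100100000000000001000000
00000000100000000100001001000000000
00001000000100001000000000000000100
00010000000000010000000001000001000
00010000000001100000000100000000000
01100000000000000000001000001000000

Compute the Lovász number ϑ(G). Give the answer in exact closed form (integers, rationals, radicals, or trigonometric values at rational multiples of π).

15

N(wxqo) = {uqto, fpns, nvxi, tdrt}, |N(wxqo)| = 4.
N(cmya) = {wnhq, zgbs, zhmz, tdrt}, |N(cmya)| = 4.
deg(mkrp) = 4; N(mkrp) = {ivmo, ycra, lazc, zgbs}.
Vertex bjeg has 4 neighbors: jvpi, uqto, acsf, icef.
35-vertex 4-regular graph: Kneser-type, 3-subsets of [7].
A has 4 distinct eigenvalues ≈ [4.0, 2.0, -1.0, -3.0].
Lovász: ϑ = −35(-3)/(4+-1*(-3)) = 15.
= 15.000000000… (decimal).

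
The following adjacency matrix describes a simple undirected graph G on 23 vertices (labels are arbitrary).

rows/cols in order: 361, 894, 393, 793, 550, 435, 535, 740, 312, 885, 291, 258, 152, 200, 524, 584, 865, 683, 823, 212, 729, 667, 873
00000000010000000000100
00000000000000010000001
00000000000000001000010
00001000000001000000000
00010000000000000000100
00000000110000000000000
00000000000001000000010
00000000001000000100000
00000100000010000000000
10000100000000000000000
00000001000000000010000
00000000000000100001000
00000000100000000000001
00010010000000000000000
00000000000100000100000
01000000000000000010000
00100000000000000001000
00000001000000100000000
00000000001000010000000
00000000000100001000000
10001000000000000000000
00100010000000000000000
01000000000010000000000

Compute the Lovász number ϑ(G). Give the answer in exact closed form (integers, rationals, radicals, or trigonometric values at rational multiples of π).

23*cos(pi/23)/(cos(pi/23) + 1)

Vertex 152 has 2 neighbors: 312, 873.
N(865) = {393, 212}, |N(865)| = 2.
Vertex 524 has 2 neighbors: 258, 683.
deg(291) = 2; N(291) = {740, 823}.
Every vertex has degree 2 (N=23); connected 2-regular on 23 ⇒ C_{23}.
A has 12 distinct eigenvalues ≈ [2.0, 1.9258, 1.7088, 1.3651, 0.9201, 0.4069, -0.1365, -0.6698, -1.1534, -1.5514, -1.8344, -1.9814].
Lovász (edge-transitive): ϑ = −23·(-2*cos(pi/23))/((2)−(-2*cos(pi/23))) = 23*cos(pi/23)/(cos(pi/23) + 1).
ϑ(G) ≈ 11.446194.
α=11, χ(Ḡ)=12; ϑ=23*cos(pi/23)/(cos(pi/23) + 1) lies between (both strict).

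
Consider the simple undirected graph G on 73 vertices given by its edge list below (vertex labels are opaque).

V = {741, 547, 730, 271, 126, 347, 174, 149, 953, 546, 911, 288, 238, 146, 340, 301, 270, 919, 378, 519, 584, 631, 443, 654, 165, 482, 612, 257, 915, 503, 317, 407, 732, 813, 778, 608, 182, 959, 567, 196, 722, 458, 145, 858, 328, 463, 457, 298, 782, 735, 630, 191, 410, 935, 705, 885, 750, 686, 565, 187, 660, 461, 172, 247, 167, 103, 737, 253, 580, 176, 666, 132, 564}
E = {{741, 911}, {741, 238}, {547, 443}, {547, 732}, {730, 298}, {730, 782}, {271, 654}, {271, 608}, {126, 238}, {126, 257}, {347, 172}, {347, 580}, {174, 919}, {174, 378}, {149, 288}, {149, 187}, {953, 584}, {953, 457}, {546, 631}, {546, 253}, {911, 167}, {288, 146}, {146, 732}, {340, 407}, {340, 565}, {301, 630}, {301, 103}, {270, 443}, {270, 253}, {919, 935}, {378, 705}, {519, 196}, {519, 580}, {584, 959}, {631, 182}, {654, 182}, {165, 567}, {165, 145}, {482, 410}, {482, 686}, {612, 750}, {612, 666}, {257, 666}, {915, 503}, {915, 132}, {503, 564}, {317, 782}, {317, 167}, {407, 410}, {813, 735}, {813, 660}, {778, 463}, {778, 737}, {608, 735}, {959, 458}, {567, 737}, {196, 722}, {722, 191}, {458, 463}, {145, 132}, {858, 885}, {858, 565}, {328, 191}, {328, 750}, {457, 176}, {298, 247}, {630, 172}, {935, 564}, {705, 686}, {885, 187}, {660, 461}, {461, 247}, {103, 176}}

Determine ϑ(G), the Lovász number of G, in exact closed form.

73*cos(pi/73)/(cos(pi/73) + 1)

Vertex 911 has 2 neighbors: 741, 167.
deg(257) = 2; N(257) = {126, 666}.
deg(340) = 2; N(340) = {407, 565}.
N(247) = {298, 461}, |N(247)| = 2.
G on 73 vertices is 2-regular; the odd cycle C_{73}.
The 37 distinct eigenvalues: [2.0, 1.992596, 1.97044, 1.933696, 1.882635, 1.817635, 1.739179, 1.647846, 1.544313, 1.429347, 1.303798, 1.168596, 1.024743, 0.873302, 0.715396, 0.552194, 0.384903, 0.214763, 0.043032, -0.129017, -0.300111, -0.468983, -0.634383, -0.795086, -0.949902, -1.097686, -1.237343, -1.367839, -1.488208, -1.597559, -1.695082, -1.780055, -1.85185, -1.909934, -1.953877, -1.983355, -1.998148].
Lovász: ϑ = −73(-2*cos(pi/73))/(2+-(-1)*2*cos(pi/73)) = 73*cos(pi/73)/(cos(pi/73) + 1).
ϑ(G) ≈ 36.48309.
36 ≤ 73*cos(pi/73)/(cos(pi/73) + 1) ≤ 37: both strict.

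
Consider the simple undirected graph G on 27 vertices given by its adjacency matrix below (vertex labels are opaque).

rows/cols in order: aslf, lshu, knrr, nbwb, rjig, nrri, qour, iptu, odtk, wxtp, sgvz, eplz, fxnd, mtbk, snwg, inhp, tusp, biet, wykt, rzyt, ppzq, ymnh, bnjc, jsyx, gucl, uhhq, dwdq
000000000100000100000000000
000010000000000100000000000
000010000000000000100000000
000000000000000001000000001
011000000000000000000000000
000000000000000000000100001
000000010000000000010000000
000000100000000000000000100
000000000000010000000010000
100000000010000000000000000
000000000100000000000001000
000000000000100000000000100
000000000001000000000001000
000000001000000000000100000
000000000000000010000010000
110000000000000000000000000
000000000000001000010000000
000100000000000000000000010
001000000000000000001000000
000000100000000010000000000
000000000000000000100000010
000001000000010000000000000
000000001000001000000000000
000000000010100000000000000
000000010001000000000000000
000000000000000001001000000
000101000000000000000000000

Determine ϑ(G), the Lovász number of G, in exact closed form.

27*cos(pi/27)/(cos(pi/27) + 1)

Vertex bnjc has 2 neighbors: odtk, snwg.
Vertex knrr has 2 neighbors: rjig, wykt.
Vertex gucl has 2 neighbors: iptu, eplz.
N(wykt) = {knrr, ppzq}, |N(wykt)| = 2.
deg(v) = 2 for all v (|V|=27); a single 27-cycle (edge-transitive).
The 14 distinct eigenvalues: [2.0, 1.94609, 1.787265, 1.532089, 1.194317, 0.79216, 0.347296, -0.11629, -0.573606, -1.0, -1.372483, -1.670976, -1.879385, -1.986477].
−27·(-2*cos(pi/27)) / ((2)−(-2*cos(pi/27))) = 27*cos(pi/27)/(cos(pi/27) + 1) = ϑ(G).
= 13.45420… (decimal).
13 ≤ 27*cos(pi/27)/(cos(pi/27) + 1) ≤ 14: both strict.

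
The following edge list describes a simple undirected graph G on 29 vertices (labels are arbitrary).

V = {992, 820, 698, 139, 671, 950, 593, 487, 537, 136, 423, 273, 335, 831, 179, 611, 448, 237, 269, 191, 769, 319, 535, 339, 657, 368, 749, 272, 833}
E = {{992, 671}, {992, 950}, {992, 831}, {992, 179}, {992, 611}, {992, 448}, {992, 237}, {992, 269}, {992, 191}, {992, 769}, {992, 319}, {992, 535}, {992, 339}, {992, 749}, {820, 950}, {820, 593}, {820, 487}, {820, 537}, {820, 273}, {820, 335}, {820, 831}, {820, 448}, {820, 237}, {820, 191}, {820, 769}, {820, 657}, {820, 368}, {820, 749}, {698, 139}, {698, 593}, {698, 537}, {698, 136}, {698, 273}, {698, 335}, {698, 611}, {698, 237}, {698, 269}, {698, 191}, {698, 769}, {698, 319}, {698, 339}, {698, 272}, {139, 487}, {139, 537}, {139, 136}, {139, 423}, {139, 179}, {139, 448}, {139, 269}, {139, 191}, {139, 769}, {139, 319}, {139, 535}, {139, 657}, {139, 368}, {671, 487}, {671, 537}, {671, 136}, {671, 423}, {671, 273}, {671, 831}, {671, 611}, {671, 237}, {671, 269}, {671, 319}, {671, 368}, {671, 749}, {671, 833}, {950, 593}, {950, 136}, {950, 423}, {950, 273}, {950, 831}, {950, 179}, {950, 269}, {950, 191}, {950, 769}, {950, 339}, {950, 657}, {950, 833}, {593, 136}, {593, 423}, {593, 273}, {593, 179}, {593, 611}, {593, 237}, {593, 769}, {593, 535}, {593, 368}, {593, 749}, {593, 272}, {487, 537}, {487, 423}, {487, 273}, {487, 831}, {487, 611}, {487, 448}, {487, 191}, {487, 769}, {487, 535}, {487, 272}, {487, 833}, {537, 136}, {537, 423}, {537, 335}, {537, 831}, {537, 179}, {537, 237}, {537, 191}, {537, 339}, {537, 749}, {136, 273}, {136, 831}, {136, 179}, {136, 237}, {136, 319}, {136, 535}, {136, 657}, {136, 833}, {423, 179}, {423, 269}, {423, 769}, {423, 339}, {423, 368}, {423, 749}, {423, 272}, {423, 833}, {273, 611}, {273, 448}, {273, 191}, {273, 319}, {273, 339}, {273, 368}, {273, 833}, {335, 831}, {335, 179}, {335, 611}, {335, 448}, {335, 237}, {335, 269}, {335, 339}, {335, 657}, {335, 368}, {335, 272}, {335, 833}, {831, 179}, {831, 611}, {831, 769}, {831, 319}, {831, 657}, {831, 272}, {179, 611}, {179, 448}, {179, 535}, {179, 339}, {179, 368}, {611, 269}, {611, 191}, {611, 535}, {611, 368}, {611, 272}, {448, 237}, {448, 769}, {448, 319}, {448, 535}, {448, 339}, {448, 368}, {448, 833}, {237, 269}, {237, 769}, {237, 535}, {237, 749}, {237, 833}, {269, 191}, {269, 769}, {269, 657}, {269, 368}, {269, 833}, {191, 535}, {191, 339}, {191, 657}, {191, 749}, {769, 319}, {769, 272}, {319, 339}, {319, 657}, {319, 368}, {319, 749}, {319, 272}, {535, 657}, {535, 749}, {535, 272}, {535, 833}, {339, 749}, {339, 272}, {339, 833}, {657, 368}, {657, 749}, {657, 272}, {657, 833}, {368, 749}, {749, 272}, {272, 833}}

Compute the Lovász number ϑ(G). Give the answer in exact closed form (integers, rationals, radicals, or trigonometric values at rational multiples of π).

N(749) = {992, 820, 671, 593, 537, 423, 237, 191, 319, 535, 339, 657, 368, 272}, |N(749)| = 14.
N(269) = {992, 698, 139, 671, 950, 423, 335, 611, 237, 191, 769, 657, 368, 833}, |N(269)| = 14.
N(671) = {992, 487, 537, 136, 423, 273, 831, 611, 237, 269, 319, 368, 749, 833}, |N(671)| = 14.
deg(191) = 14; N(191) = {992, 820, 698, 139, 950, 487, 537, 273, 611, 269, 535, 339, 657, 749}.
Regular of degree 14 on 29 vertices: strongly regular (29,14,6,7).
A has 3 distinct eigenvalues ≈ [14.0, 2.19258, -3.19258].
With N=29: ϑ(G) = 29·(-(-sqrt(29)/2 - 1/2))/(14−(-sqrt(29)/2 - 1/2)) = sqrt(29).
≈ 5.38516481 (to 8 d.p.).

sqrt(29)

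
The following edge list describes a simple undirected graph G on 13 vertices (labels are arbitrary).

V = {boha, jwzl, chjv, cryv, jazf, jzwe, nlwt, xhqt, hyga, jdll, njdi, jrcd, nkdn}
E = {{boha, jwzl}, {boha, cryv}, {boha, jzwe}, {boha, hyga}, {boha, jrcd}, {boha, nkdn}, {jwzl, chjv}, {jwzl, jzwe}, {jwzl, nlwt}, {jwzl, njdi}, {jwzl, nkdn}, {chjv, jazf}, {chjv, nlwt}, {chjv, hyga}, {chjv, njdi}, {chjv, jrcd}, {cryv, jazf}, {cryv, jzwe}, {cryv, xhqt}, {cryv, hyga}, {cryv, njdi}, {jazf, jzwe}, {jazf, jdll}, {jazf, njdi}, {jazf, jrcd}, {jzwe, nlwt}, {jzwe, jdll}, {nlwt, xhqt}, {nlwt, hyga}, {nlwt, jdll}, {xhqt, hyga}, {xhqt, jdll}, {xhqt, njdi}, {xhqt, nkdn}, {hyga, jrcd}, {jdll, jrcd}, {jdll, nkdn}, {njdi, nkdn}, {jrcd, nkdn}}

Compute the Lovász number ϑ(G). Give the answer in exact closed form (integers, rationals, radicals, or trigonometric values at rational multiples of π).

sqrt(13)

deg(boha) = 6; N(boha) = {jwzl, cryv, jzwe, hyga, jrcd, nkdn}.
Vertex hyga has 6 neighbors: boha, chjv, cryv, nlwt, xhqt, jrcd.
deg(jrcd) = 6; N(jrcd) = {boha, chjv, jazf, hyga, jdll, nkdn}.
deg(cryv) = 6; N(cryv) = {boha, jazf, jzwe, xhqt, hyga, njdi}.
deg(v) = 6 for all v (|V|=13); Paley(13): SR with (k,λ,μ)=(6,2,3).
A has 3 distinct eigenvalues ≈ [6.0, 1.30278, -2.30278].
With N=13: ϑ(G) = 13·(-(-sqrt(13)/2 - 1/2))/(6−(-sqrt(13)/2 - 1/2)) = sqrt(13).
≈ 3.605551 (to 6 d.p.).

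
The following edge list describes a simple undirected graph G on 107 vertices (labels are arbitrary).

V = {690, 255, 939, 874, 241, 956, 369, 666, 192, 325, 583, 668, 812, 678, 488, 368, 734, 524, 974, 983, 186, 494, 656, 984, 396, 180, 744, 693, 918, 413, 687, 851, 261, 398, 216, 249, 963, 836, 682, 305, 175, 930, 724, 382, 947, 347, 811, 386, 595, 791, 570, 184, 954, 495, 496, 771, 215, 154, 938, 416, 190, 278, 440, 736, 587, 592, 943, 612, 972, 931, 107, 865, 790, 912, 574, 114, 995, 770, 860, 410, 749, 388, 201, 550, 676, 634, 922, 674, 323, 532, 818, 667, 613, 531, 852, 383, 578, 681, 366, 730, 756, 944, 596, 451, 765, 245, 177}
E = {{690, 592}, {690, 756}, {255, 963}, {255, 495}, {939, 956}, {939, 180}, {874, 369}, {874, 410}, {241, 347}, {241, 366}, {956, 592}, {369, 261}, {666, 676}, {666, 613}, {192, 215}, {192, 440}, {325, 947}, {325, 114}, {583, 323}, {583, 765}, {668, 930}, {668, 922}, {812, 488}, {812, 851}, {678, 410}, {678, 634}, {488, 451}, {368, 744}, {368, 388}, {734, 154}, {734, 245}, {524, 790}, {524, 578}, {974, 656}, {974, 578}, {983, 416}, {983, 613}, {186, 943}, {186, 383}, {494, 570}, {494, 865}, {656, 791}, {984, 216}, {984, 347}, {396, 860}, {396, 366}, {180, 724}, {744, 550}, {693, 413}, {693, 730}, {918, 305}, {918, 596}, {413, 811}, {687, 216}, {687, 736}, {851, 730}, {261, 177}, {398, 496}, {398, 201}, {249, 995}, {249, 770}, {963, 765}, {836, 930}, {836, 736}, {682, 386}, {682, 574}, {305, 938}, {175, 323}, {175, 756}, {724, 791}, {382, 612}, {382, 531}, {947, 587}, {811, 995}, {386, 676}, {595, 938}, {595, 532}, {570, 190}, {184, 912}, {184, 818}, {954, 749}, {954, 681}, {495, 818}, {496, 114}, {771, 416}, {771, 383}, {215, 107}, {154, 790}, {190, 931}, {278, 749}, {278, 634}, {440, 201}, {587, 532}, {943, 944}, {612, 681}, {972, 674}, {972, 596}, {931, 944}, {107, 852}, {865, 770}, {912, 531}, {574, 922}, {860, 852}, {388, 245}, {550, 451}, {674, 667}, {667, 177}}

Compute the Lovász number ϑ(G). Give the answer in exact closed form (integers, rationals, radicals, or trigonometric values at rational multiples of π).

107*cos(pi/107)/(cos(pi/107) + 1)

deg(383) = 2; N(383) = {186, 771}.
deg(678) = 2; N(678) = {410, 634}.
deg(496) = 2; N(496) = {398, 114}.
N(398) = {496, 201}, |N(398)| = 2.
107-vertex 2-regular graph: connected 2-regular on 107 ⇒ C_{107}.
Distinct eigenvalues (to 6 d.p.): [2.0, 1.996553, 1.986223, 1.969046, 1.945082, 1.914413, 1.877144, 1.833404, 1.783344, 1.727137, 1.664975, 1.597075, 1.523668, 1.44501, 1.36137, 1.273037, 1.180316, 1.083526, 0.983001, 0.879087, 0.772143, 0.662537, 0.550647, 0.43686, 0.321566, 0.205163, 0.088054, -0.02936, -0.146672, -0.263478, -0.379376, -0.493966, -0.606854, -0.717649, -0.825971, -0.931446, -1.033709, -1.132409, -1.227206, -1.317772, -1.403795, -1.484979, -1.561044, -1.631728, -1.696787, -1.755997, -1.809154, -1.856074, -1.896596, -1.930579, -1.957908, -1.978487, -1.992247, -1.999138].
λ_max=2, λ_min=-2*cos(pi/107); ϑ = −107·λ_min/(λ_max−λ_min) = 107*cos(pi/107)/(cos(pi/107) + 1).
≈ 53.488468432 (to 9 d.p.).
Sandwich: α(G)=53 ≤ ϑ(G)=107*cos(pi/107)/(cos(pi/107) + 1) ≤ χ(Ḡ)=54 (both strict).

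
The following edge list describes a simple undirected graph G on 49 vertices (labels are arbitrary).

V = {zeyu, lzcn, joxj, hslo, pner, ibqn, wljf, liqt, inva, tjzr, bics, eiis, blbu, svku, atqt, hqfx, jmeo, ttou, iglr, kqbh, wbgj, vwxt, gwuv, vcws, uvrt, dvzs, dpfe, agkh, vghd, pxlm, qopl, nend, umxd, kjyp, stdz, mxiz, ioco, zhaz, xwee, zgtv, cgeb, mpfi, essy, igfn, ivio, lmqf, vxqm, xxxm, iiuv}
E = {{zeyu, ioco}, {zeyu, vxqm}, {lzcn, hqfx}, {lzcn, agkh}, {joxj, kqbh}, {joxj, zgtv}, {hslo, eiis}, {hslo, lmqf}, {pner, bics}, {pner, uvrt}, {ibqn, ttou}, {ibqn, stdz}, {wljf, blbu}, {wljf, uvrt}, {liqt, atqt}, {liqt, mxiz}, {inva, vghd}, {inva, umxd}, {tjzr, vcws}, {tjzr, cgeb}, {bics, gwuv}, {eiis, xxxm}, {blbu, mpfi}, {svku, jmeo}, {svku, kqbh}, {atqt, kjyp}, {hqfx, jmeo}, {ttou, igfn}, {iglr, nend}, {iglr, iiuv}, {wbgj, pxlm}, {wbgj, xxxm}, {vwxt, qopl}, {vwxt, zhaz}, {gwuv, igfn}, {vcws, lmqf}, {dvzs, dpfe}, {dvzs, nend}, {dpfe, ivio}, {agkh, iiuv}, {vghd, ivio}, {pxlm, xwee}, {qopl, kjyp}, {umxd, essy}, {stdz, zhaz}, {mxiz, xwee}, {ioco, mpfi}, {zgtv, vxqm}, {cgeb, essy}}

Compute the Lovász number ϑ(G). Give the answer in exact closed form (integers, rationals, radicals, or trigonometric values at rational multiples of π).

49*cos(pi/49)/(cos(pi/49) + 1)

N(pner) = {bics, uvrt}, |N(pner)| = 2.
N(tjzr) = {vcws, cgeb}, |N(tjzr)| = 2.
Vertex xxxm has 2 neighbors: eiis, wbgj.
Vertex ttou has 2 neighbors: ibqn, igfn.
deg(v) = 2 for all v (|V|=49); the odd cycle C_{49}.
A has 25 distinct eigenvalues ≈ [2.0, 1.9836, 1.9346, 1.8538, 1.7426, 1.6028, 1.4367, 1.247, 1.0368, 0.8096, 0.5691, 0.3192, 0.0641, -0.192, -0.445, -0.6907, -0.9251, -1.1442, -1.3446, -1.5229, -1.6762, -1.8019, -1.8981, -1.9631, -1.9959].
With N=49: ϑ(G) = 49·(-(-1)*2*cos(pi/49))/(2−(-2*cos(pi/49))) = 49*cos(pi/49)/(cos(pi/49) + 1).
Numerically 24.474805.
Sandwich: α(G)=24 ≤ ϑ(G)=49*cos(pi/49)/(cos(pi/49) + 1) ≤ χ(Ḡ)=25 (both strict).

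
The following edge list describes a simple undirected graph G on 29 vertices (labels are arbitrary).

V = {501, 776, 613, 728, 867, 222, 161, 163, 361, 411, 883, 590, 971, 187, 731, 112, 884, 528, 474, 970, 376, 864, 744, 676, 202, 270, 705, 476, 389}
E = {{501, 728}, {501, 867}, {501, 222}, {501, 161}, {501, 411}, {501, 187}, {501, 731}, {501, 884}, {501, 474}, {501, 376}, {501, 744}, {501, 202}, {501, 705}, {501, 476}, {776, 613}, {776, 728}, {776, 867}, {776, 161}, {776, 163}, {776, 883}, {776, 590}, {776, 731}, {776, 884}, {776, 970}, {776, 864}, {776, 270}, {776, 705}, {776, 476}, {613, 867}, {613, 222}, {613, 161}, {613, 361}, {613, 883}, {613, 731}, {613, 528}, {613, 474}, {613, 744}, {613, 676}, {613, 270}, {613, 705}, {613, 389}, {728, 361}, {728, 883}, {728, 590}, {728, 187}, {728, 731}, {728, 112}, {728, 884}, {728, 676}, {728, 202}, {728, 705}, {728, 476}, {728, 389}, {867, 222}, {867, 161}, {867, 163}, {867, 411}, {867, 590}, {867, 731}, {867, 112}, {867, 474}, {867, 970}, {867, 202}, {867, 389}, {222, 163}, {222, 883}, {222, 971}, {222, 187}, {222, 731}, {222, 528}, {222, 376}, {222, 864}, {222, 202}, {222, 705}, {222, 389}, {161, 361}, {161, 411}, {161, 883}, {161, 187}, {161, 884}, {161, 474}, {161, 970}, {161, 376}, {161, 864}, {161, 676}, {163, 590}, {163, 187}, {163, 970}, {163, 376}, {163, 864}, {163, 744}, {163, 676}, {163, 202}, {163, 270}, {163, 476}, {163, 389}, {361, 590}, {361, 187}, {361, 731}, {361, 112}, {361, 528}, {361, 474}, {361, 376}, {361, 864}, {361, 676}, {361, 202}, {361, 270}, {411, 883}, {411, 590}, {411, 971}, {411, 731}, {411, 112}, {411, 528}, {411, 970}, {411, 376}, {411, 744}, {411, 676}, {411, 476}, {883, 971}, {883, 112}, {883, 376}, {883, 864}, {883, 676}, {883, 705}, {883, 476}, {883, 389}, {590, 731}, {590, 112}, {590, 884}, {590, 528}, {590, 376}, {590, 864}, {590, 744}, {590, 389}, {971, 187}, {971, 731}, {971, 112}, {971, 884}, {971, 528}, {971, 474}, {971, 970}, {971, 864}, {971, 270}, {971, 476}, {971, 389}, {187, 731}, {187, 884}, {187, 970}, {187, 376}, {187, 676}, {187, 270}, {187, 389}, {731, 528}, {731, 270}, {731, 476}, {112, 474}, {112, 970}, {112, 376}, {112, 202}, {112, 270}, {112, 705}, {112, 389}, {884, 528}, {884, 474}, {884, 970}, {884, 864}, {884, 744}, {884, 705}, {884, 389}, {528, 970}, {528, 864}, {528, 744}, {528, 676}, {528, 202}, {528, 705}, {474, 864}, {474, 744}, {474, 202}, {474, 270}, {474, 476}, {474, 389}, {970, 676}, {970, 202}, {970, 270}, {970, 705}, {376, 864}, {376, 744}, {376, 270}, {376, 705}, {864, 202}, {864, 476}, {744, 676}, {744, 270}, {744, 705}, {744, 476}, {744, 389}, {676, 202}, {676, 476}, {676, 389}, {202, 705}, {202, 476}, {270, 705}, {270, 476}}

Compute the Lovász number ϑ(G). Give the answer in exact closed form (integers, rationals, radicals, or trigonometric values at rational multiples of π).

sqrt(29)

deg(270) = 14; N(270) = {776, 613, 163, 361, 971, 187, 731, 112, 474, 970, 376, 744, 705, 476}.
Vertex 112 has 14 neighbors: 728, 867, 361, 411, 883, 590, 971, 474, 970, 376, 202, 270, 705, 389.
N(474) = {501, 613, 867, 161, 361, 971, 112, 884, 864, 744, 202, 270, 476, 389}, |N(474)| = 14.
Vertex 744 has 14 neighbors: 501, 613, 163, 411, 590, 884, 528, 474, 376, 676, 270, 705, 476, 389.
Every vertex has degree 14 (N=29); strongly regular (29,14,6,7).
A has 3 distinct eigenvalues ≈ [14.0, 2.1926, -3.1926].
λ_max=14, λ_min=-sqrt(29)/2 - 1/2; ϑ = −29·λ_min/(λ_max−λ_min) = sqrt(29).
ϑ(G) ≈ 5.3852.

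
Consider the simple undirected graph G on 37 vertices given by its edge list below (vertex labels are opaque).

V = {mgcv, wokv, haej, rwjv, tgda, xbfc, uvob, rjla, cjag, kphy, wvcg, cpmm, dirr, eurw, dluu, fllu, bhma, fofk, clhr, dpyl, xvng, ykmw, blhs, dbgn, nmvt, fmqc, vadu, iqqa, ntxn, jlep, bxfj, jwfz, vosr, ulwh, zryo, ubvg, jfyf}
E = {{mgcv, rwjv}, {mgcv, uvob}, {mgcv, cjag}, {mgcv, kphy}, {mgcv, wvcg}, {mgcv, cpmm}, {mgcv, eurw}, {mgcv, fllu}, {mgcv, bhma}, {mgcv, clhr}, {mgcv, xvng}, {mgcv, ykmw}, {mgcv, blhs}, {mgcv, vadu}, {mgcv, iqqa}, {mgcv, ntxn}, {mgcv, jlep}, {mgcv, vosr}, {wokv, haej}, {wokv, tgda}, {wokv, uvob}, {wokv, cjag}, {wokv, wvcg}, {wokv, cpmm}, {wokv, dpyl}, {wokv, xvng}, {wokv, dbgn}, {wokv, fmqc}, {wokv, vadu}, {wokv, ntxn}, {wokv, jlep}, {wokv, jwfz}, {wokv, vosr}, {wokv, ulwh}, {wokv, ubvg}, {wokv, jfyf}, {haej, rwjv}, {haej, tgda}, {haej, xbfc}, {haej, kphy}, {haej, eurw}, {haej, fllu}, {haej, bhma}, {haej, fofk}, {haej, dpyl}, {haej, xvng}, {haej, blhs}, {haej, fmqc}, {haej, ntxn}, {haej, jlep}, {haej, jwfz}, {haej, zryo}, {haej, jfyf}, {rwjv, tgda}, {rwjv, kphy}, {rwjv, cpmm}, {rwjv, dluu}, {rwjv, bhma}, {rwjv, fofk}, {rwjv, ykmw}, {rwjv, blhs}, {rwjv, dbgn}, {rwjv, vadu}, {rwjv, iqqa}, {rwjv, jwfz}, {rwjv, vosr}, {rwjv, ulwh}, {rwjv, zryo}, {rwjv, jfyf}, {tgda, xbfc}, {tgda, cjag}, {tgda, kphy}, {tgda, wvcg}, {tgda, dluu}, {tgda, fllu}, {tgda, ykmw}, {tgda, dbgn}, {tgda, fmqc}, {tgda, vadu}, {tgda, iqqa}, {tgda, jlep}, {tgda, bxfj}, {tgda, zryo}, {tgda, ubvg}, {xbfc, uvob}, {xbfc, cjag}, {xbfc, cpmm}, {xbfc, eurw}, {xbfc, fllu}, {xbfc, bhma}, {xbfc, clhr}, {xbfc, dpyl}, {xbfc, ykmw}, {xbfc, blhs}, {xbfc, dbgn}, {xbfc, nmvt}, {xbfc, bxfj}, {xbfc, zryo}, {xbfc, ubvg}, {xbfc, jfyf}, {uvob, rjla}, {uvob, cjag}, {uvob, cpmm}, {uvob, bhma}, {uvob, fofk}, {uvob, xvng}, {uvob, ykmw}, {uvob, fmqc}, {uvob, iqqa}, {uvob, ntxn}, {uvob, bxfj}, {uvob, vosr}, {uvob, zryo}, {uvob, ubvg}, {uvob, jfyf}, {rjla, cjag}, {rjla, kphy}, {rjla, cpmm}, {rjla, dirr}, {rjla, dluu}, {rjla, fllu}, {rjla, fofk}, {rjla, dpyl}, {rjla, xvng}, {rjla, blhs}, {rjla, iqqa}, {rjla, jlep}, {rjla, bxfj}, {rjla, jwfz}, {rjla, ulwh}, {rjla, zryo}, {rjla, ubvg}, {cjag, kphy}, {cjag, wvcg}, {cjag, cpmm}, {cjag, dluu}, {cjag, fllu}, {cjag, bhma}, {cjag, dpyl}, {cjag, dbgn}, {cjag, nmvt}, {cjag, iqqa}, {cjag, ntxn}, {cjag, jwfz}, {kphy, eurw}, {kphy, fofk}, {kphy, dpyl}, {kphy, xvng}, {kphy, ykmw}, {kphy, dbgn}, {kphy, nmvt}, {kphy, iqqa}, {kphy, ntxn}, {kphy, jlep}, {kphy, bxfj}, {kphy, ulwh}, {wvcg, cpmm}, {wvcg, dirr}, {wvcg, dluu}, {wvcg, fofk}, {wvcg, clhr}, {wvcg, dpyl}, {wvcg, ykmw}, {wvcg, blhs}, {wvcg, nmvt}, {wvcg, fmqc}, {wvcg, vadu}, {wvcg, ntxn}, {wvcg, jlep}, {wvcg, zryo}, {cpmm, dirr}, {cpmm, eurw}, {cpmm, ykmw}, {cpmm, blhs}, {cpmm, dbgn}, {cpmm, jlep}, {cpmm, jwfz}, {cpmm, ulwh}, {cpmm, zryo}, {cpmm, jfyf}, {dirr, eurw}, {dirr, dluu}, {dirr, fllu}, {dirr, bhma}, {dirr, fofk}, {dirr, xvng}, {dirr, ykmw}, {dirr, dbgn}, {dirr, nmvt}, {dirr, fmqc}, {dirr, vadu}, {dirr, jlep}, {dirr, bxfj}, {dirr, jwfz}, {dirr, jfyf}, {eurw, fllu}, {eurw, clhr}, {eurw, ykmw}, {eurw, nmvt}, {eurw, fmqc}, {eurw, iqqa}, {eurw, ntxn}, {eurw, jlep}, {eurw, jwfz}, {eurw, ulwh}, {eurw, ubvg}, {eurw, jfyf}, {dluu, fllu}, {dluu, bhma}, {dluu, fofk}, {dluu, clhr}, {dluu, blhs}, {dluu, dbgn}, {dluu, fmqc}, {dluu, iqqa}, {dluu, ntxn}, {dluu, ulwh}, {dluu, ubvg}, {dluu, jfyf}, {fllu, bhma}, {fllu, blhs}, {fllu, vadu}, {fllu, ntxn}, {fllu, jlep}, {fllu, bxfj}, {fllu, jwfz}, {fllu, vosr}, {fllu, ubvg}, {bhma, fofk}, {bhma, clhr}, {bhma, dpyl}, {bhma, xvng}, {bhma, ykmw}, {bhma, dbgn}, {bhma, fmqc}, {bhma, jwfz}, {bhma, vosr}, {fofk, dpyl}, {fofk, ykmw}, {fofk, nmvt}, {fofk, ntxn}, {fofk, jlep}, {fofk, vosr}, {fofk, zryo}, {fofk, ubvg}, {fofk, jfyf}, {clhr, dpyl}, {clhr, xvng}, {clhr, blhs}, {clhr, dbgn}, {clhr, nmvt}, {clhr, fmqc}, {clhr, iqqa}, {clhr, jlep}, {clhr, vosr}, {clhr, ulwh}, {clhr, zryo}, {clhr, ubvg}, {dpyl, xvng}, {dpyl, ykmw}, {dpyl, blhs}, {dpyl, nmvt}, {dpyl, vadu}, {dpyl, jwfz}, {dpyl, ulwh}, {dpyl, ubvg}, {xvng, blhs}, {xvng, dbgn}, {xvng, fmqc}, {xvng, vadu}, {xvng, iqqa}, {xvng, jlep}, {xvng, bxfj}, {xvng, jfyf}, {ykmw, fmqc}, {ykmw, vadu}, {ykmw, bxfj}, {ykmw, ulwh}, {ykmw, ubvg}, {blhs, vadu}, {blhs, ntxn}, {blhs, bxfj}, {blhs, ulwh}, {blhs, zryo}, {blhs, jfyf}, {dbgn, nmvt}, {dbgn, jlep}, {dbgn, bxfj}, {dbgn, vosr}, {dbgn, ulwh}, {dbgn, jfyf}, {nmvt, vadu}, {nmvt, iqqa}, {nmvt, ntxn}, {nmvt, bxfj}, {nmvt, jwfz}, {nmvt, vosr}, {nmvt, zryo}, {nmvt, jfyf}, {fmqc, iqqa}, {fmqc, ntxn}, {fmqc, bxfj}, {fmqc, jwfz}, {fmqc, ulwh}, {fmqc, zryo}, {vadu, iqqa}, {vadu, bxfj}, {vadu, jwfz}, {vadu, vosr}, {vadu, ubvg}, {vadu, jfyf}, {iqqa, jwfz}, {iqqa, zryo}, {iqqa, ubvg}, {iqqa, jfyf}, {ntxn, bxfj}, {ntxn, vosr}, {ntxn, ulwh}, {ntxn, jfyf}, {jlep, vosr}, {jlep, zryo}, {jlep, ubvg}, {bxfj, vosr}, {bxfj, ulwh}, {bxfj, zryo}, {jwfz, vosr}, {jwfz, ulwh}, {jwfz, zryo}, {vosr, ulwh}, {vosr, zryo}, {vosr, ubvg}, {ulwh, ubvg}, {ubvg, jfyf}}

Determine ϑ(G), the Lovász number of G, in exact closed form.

sqrt(37)

Vertex clhr has 18 neighbors: mgcv, xbfc, wvcg, eurw, dluu, bhma, dpyl, xvng, blhs, dbgn, nmvt, fmqc, iqqa, jlep, vosr, ulwh, zryo, ubvg.
deg(jlep) = 18; N(jlep) = {mgcv, wokv, haej, tgda, rjla, kphy, wvcg, cpmm, dirr, eurw, fllu, fofk, clhr, xvng, dbgn, vosr, zryo, ubvg}.
Vertex xbfc has 18 neighbors: haej, tgda, uvob, cjag, cpmm, eurw, fllu, bhma, clhr, dpyl, ykmw, blhs, dbgn, nmvt, bxfj, zryo, ubvg, jfyf.
N(bhma) = {mgcv, haej, rwjv, xbfc, uvob, cjag, dirr, dluu, fllu, fofk, clhr, dpyl, xvng, ykmw, dbgn, fmqc, jwfz, vosr}, |N(bhma)| = 18.
18-regular, N=37; strongly regular (37,18,8,9).
A has 3 distinct eigenvalues ≈ [18.0, 2.541, -3.541].
−37·(-sqrt(37)/2 - 1/2) / ((18)−(-sqrt(37)/2 - 1/2)) = sqrt(37) = ϑ(G).
= 6.08276253… (decimal).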